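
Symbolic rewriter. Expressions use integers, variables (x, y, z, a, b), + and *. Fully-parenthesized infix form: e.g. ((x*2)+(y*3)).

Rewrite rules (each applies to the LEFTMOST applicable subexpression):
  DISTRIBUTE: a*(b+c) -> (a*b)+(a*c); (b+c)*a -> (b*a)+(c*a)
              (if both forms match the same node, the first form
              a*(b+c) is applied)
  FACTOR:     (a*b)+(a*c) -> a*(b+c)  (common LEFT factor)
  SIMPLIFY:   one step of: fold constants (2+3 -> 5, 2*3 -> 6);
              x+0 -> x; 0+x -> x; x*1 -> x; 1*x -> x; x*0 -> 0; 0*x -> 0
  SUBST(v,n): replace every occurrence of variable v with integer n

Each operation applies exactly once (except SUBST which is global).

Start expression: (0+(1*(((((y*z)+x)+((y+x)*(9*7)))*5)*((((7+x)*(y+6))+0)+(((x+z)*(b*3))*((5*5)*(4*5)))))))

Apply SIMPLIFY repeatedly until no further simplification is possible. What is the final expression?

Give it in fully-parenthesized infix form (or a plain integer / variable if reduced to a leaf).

Start: (0+(1*(((((y*z)+x)+((y+x)*(9*7)))*5)*((((7+x)*(y+6))+0)+(((x+z)*(b*3))*((5*5)*(4*5)))))))
Step 1: at root: (0+(1*(((((y*z)+x)+((y+x)*(9*7)))*5)*((((7+x)*(y+6))+0)+(((x+z)*(b*3))*((5*5)*(4*5))))))) -> (1*(((((y*z)+x)+((y+x)*(9*7)))*5)*((((7+x)*(y+6))+0)+(((x+z)*(b*3))*((5*5)*(4*5)))))); overall: (0+(1*(((((y*z)+x)+((y+x)*(9*7)))*5)*((((7+x)*(y+6))+0)+(((x+z)*(b*3))*((5*5)*(4*5))))))) -> (1*(((((y*z)+x)+((y+x)*(9*7)))*5)*((((7+x)*(y+6))+0)+(((x+z)*(b*3))*((5*5)*(4*5))))))
Step 2: at root: (1*(((((y*z)+x)+((y+x)*(9*7)))*5)*((((7+x)*(y+6))+0)+(((x+z)*(b*3))*((5*5)*(4*5)))))) -> (((((y*z)+x)+((y+x)*(9*7)))*5)*((((7+x)*(y+6))+0)+(((x+z)*(b*3))*((5*5)*(4*5))))); overall: (1*(((((y*z)+x)+((y+x)*(9*7)))*5)*((((7+x)*(y+6))+0)+(((x+z)*(b*3))*((5*5)*(4*5)))))) -> (((((y*z)+x)+((y+x)*(9*7)))*5)*((((7+x)*(y+6))+0)+(((x+z)*(b*3))*((5*5)*(4*5)))))
Step 3: at LLRR: (9*7) -> 63; overall: (((((y*z)+x)+((y+x)*(9*7)))*5)*((((7+x)*(y+6))+0)+(((x+z)*(b*3))*((5*5)*(4*5))))) -> (((((y*z)+x)+((y+x)*63))*5)*((((7+x)*(y+6))+0)+(((x+z)*(b*3))*((5*5)*(4*5)))))
Step 4: at RL: (((7+x)*(y+6))+0) -> ((7+x)*(y+6)); overall: (((((y*z)+x)+((y+x)*63))*5)*((((7+x)*(y+6))+0)+(((x+z)*(b*3))*((5*5)*(4*5))))) -> (((((y*z)+x)+((y+x)*63))*5)*(((7+x)*(y+6))+(((x+z)*(b*3))*((5*5)*(4*5)))))
Step 5: at RRRL: (5*5) -> 25; overall: (((((y*z)+x)+((y+x)*63))*5)*(((7+x)*(y+6))+(((x+z)*(b*3))*((5*5)*(4*5))))) -> (((((y*z)+x)+((y+x)*63))*5)*(((7+x)*(y+6))+(((x+z)*(b*3))*(25*(4*5)))))
Step 6: at RRRR: (4*5) -> 20; overall: (((((y*z)+x)+((y+x)*63))*5)*(((7+x)*(y+6))+(((x+z)*(b*3))*(25*(4*5))))) -> (((((y*z)+x)+((y+x)*63))*5)*(((7+x)*(y+6))+(((x+z)*(b*3))*(25*20))))
Step 7: at RRR: (25*20) -> 500; overall: (((((y*z)+x)+((y+x)*63))*5)*(((7+x)*(y+6))+(((x+z)*(b*3))*(25*20)))) -> (((((y*z)+x)+((y+x)*63))*5)*(((7+x)*(y+6))+(((x+z)*(b*3))*500)))
Fixed point: (((((y*z)+x)+((y+x)*63))*5)*(((7+x)*(y+6))+(((x+z)*(b*3))*500)))

Answer: (((((y*z)+x)+((y+x)*63))*5)*(((7+x)*(y+6))+(((x+z)*(b*3))*500)))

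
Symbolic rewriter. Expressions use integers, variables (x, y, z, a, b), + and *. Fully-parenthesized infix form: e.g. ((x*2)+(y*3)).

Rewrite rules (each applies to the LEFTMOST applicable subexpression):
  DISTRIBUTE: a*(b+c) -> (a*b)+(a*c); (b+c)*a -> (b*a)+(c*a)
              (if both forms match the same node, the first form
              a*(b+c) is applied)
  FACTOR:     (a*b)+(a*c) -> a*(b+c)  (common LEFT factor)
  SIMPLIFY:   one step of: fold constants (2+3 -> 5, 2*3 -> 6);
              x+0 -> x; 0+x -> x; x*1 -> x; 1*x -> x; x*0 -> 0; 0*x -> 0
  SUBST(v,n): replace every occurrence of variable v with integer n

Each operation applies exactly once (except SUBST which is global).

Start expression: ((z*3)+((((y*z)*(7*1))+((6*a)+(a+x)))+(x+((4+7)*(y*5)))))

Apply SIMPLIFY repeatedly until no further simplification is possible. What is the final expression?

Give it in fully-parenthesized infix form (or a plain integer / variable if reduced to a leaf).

Answer: ((z*3)+((((y*z)*7)+((6*a)+(a+x)))+(x+(11*(y*5)))))

Derivation:
Start: ((z*3)+((((y*z)*(7*1))+((6*a)+(a+x)))+(x+((4+7)*(y*5)))))
Step 1: at RLLR: (7*1) -> 7; overall: ((z*3)+((((y*z)*(7*1))+((6*a)+(a+x)))+(x+((4+7)*(y*5))))) -> ((z*3)+((((y*z)*7)+((6*a)+(a+x)))+(x+((4+7)*(y*5)))))
Step 2: at RRRL: (4+7) -> 11; overall: ((z*3)+((((y*z)*7)+((6*a)+(a+x)))+(x+((4+7)*(y*5))))) -> ((z*3)+((((y*z)*7)+((6*a)+(a+x)))+(x+(11*(y*5)))))
Fixed point: ((z*3)+((((y*z)*7)+((6*a)+(a+x)))+(x+(11*(y*5)))))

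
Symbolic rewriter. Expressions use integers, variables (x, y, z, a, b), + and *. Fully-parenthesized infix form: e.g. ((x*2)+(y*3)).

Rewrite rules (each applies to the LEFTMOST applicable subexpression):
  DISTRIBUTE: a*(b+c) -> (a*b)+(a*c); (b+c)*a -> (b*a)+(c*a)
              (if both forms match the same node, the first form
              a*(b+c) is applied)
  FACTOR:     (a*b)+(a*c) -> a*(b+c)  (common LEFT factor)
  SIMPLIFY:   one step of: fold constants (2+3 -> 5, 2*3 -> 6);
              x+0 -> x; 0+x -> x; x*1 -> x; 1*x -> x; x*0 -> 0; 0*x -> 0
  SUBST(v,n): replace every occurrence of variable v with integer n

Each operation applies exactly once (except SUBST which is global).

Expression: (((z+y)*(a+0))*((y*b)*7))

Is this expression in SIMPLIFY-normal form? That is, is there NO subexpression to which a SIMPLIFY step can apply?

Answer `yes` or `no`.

Expression: (((z+y)*(a+0))*((y*b)*7))
Scanning for simplifiable subexpressions (pre-order)...
  at root: (((z+y)*(a+0))*((y*b)*7)) (not simplifiable)
  at L: ((z+y)*(a+0)) (not simplifiable)
  at LL: (z+y) (not simplifiable)
  at LR: (a+0) (SIMPLIFIABLE)
  at R: ((y*b)*7) (not simplifiable)
  at RL: (y*b) (not simplifiable)
Found simplifiable subexpr at path LR: (a+0)
One SIMPLIFY step would give: (((z+y)*a)*((y*b)*7))
-> NOT in normal form.

Answer: no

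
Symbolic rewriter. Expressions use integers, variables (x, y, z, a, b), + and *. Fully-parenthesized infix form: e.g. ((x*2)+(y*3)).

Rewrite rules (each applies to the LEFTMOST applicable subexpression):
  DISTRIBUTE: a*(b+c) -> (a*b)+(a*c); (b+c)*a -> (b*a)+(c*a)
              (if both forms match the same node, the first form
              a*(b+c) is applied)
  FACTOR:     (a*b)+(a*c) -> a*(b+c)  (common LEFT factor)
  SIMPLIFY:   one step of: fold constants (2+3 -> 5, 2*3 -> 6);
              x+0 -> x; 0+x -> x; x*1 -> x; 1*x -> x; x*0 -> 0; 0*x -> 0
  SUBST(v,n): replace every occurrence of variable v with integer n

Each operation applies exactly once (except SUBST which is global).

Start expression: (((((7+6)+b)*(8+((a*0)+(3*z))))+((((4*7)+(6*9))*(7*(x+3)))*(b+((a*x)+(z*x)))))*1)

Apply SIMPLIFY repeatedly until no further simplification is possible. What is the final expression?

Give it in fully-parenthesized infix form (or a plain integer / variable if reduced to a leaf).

Answer: (((13+b)*(8+(3*z)))+((82*(7*(x+3)))*(b+((a*x)+(z*x)))))

Derivation:
Start: (((((7+6)+b)*(8+((a*0)+(3*z))))+((((4*7)+(6*9))*(7*(x+3)))*(b+((a*x)+(z*x)))))*1)
Step 1: at root: (((((7+6)+b)*(8+((a*0)+(3*z))))+((((4*7)+(6*9))*(7*(x+3)))*(b+((a*x)+(z*x)))))*1) -> ((((7+6)+b)*(8+((a*0)+(3*z))))+((((4*7)+(6*9))*(7*(x+3)))*(b+((a*x)+(z*x))))); overall: (((((7+6)+b)*(8+((a*0)+(3*z))))+((((4*7)+(6*9))*(7*(x+3)))*(b+((a*x)+(z*x)))))*1) -> ((((7+6)+b)*(8+((a*0)+(3*z))))+((((4*7)+(6*9))*(7*(x+3)))*(b+((a*x)+(z*x)))))
Step 2: at LLL: (7+6) -> 13; overall: ((((7+6)+b)*(8+((a*0)+(3*z))))+((((4*7)+(6*9))*(7*(x+3)))*(b+((a*x)+(z*x))))) -> (((13+b)*(8+((a*0)+(3*z))))+((((4*7)+(6*9))*(7*(x+3)))*(b+((a*x)+(z*x)))))
Step 3: at LRRL: (a*0) -> 0; overall: (((13+b)*(8+((a*0)+(3*z))))+((((4*7)+(6*9))*(7*(x+3)))*(b+((a*x)+(z*x))))) -> (((13+b)*(8+(0+(3*z))))+((((4*7)+(6*9))*(7*(x+3)))*(b+((a*x)+(z*x)))))
Step 4: at LRR: (0+(3*z)) -> (3*z); overall: (((13+b)*(8+(0+(3*z))))+((((4*7)+(6*9))*(7*(x+3)))*(b+((a*x)+(z*x))))) -> (((13+b)*(8+(3*z)))+((((4*7)+(6*9))*(7*(x+3)))*(b+((a*x)+(z*x)))))
Step 5: at RLLL: (4*7) -> 28; overall: (((13+b)*(8+(3*z)))+((((4*7)+(6*9))*(7*(x+3)))*(b+((a*x)+(z*x))))) -> (((13+b)*(8+(3*z)))+(((28+(6*9))*(7*(x+3)))*(b+((a*x)+(z*x)))))
Step 6: at RLLR: (6*9) -> 54; overall: (((13+b)*(8+(3*z)))+(((28+(6*9))*(7*(x+3)))*(b+((a*x)+(z*x))))) -> (((13+b)*(8+(3*z)))+(((28+54)*(7*(x+3)))*(b+((a*x)+(z*x)))))
Step 7: at RLL: (28+54) -> 82; overall: (((13+b)*(8+(3*z)))+(((28+54)*(7*(x+3)))*(b+((a*x)+(z*x))))) -> (((13+b)*(8+(3*z)))+((82*(7*(x+3)))*(b+((a*x)+(z*x)))))
Fixed point: (((13+b)*(8+(3*z)))+((82*(7*(x+3)))*(b+((a*x)+(z*x)))))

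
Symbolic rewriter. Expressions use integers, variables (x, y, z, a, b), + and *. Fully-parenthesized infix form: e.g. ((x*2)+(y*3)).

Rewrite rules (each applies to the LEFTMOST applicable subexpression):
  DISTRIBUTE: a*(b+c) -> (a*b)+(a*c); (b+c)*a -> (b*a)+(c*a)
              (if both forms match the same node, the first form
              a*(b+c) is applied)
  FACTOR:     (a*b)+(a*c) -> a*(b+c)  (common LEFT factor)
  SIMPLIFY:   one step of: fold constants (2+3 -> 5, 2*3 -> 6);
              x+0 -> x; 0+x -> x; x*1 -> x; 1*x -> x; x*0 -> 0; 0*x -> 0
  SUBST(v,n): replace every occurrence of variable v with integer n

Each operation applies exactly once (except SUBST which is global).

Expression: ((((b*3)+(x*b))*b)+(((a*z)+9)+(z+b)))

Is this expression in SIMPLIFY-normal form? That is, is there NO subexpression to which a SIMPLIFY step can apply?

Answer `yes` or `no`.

Answer: yes

Derivation:
Expression: ((((b*3)+(x*b))*b)+(((a*z)+9)+(z+b)))
Scanning for simplifiable subexpressions (pre-order)...
  at root: ((((b*3)+(x*b))*b)+(((a*z)+9)+(z+b))) (not simplifiable)
  at L: (((b*3)+(x*b))*b) (not simplifiable)
  at LL: ((b*3)+(x*b)) (not simplifiable)
  at LLL: (b*3) (not simplifiable)
  at LLR: (x*b) (not simplifiable)
  at R: (((a*z)+9)+(z+b)) (not simplifiable)
  at RL: ((a*z)+9) (not simplifiable)
  at RLL: (a*z) (not simplifiable)
  at RR: (z+b) (not simplifiable)
Result: no simplifiable subexpression found -> normal form.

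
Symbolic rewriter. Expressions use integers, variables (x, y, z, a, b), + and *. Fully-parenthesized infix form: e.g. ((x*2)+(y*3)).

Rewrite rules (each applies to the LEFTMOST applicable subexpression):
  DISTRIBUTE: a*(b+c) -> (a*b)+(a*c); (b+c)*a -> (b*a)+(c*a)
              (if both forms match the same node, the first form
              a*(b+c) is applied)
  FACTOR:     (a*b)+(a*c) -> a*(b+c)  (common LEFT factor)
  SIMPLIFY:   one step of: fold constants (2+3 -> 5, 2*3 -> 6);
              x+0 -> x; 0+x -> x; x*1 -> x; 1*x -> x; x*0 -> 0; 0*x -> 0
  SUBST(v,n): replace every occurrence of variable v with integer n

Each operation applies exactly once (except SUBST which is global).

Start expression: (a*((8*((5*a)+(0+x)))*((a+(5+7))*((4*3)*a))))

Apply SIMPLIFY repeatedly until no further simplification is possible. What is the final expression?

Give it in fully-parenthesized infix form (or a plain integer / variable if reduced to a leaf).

Start: (a*((8*((5*a)+(0+x)))*((a+(5+7))*((4*3)*a))))
Step 1: at RLRR: (0+x) -> x; overall: (a*((8*((5*a)+(0+x)))*((a+(5+7))*((4*3)*a)))) -> (a*((8*((5*a)+x))*((a+(5+7))*((4*3)*a))))
Step 2: at RRLR: (5+7) -> 12; overall: (a*((8*((5*a)+x))*((a+(5+7))*((4*3)*a)))) -> (a*((8*((5*a)+x))*((a+12)*((4*3)*a))))
Step 3: at RRRL: (4*3) -> 12; overall: (a*((8*((5*a)+x))*((a+12)*((4*3)*a)))) -> (a*((8*((5*a)+x))*((a+12)*(12*a))))
Fixed point: (a*((8*((5*a)+x))*((a+12)*(12*a))))

Answer: (a*((8*((5*a)+x))*((a+12)*(12*a))))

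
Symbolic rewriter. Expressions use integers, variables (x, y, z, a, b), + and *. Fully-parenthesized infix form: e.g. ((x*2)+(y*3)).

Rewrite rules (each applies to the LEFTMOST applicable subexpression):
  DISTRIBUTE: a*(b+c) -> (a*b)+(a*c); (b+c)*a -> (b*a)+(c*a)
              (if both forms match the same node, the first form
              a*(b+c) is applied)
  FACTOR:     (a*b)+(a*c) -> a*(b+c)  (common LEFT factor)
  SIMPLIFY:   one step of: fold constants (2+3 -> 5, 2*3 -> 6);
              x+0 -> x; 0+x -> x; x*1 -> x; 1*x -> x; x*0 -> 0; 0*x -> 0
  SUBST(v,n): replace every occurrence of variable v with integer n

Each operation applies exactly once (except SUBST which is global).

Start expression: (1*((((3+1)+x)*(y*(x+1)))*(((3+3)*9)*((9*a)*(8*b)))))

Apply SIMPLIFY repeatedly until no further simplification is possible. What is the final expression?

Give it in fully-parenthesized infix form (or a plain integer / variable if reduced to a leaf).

Answer: (((4+x)*(y*(x+1)))*(54*((9*a)*(8*b))))

Derivation:
Start: (1*((((3+1)+x)*(y*(x+1)))*(((3+3)*9)*((9*a)*(8*b)))))
Step 1: at root: (1*((((3+1)+x)*(y*(x+1)))*(((3+3)*9)*((9*a)*(8*b))))) -> ((((3+1)+x)*(y*(x+1)))*(((3+3)*9)*((9*a)*(8*b)))); overall: (1*((((3+1)+x)*(y*(x+1)))*(((3+3)*9)*((9*a)*(8*b))))) -> ((((3+1)+x)*(y*(x+1)))*(((3+3)*9)*((9*a)*(8*b))))
Step 2: at LLL: (3+1) -> 4; overall: ((((3+1)+x)*(y*(x+1)))*(((3+3)*9)*((9*a)*(8*b)))) -> (((4+x)*(y*(x+1)))*(((3+3)*9)*((9*a)*(8*b))))
Step 3: at RLL: (3+3) -> 6; overall: (((4+x)*(y*(x+1)))*(((3+3)*9)*((9*a)*(8*b)))) -> (((4+x)*(y*(x+1)))*((6*9)*((9*a)*(8*b))))
Step 4: at RL: (6*9) -> 54; overall: (((4+x)*(y*(x+1)))*((6*9)*((9*a)*(8*b)))) -> (((4+x)*(y*(x+1)))*(54*((9*a)*(8*b))))
Fixed point: (((4+x)*(y*(x+1)))*(54*((9*a)*(8*b))))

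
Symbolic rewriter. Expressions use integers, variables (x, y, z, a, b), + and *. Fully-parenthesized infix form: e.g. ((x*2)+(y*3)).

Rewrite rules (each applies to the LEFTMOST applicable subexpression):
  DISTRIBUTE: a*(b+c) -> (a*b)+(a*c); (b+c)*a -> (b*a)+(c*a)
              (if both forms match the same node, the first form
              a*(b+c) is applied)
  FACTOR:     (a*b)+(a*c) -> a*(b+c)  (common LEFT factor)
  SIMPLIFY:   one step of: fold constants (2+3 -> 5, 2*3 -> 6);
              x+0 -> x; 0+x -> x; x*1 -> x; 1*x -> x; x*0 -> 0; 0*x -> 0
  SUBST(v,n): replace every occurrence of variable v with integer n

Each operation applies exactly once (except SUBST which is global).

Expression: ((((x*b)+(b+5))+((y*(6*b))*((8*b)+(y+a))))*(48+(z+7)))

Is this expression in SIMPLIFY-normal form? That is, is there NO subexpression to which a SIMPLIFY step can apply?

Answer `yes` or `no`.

Answer: yes

Derivation:
Expression: ((((x*b)+(b+5))+((y*(6*b))*((8*b)+(y+a))))*(48+(z+7)))
Scanning for simplifiable subexpressions (pre-order)...
  at root: ((((x*b)+(b+5))+((y*(6*b))*((8*b)+(y+a))))*(48+(z+7))) (not simplifiable)
  at L: (((x*b)+(b+5))+((y*(6*b))*((8*b)+(y+a)))) (not simplifiable)
  at LL: ((x*b)+(b+5)) (not simplifiable)
  at LLL: (x*b) (not simplifiable)
  at LLR: (b+5) (not simplifiable)
  at LR: ((y*(6*b))*((8*b)+(y+a))) (not simplifiable)
  at LRL: (y*(6*b)) (not simplifiable)
  at LRLR: (6*b) (not simplifiable)
  at LRR: ((8*b)+(y+a)) (not simplifiable)
  at LRRL: (8*b) (not simplifiable)
  at LRRR: (y+a) (not simplifiable)
  at R: (48+(z+7)) (not simplifiable)
  at RR: (z+7) (not simplifiable)
Result: no simplifiable subexpression found -> normal form.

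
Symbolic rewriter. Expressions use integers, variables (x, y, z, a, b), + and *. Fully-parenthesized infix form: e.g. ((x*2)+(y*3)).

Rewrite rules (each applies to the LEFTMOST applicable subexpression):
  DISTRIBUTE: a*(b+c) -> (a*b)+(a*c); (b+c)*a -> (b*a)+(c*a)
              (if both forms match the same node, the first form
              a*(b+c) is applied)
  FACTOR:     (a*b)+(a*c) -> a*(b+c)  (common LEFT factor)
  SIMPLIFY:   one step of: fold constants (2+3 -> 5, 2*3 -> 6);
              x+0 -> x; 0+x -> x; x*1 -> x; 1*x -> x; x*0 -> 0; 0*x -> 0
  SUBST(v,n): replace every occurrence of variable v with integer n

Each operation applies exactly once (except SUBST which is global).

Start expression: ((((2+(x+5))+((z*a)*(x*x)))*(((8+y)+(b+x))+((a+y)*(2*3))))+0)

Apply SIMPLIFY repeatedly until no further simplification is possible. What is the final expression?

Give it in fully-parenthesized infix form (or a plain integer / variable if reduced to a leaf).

Answer: (((2+(x+5))+((z*a)*(x*x)))*(((8+y)+(b+x))+((a+y)*6)))

Derivation:
Start: ((((2+(x+5))+((z*a)*(x*x)))*(((8+y)+(b+x))+((a+y)*(2*3))))+0)
Step 1: at root: ((((2+(x+5))+((z*a)*(x*x)))*(((8+y)+(b+x))+((a+y)*(2*3))))+0) -> (((2+(x+5))+((z*a)*(x*x)))*(((8+y)+(b+x))+((a+y)*(2*3)))); overall: ((((2+(x+5))+((z*a)*(x*x)))*(((8+y)+(b+x))+((a+y)*(2*3))))+0) -> (((2+(x+5))+((z*a)*(x*x)))*(((8+y)+(b+x))+((a+y)*(2*3))))
Step 2: at RRR: (2*3) -> 6; overall: (((2+(x+5))+((z*a)*(x*x)))*(((8+y)+(b+x))+((a+y)*(2*3)))) -> (((2+(x+5))+((z*a)*(x*x)))*(((8+y)+(b+x))+((a+y)*6)))
Fixed point: (((2+(x+5))+((z*a)*(x*x)))*(((8+y)+(b+x))+((a+y)*6)))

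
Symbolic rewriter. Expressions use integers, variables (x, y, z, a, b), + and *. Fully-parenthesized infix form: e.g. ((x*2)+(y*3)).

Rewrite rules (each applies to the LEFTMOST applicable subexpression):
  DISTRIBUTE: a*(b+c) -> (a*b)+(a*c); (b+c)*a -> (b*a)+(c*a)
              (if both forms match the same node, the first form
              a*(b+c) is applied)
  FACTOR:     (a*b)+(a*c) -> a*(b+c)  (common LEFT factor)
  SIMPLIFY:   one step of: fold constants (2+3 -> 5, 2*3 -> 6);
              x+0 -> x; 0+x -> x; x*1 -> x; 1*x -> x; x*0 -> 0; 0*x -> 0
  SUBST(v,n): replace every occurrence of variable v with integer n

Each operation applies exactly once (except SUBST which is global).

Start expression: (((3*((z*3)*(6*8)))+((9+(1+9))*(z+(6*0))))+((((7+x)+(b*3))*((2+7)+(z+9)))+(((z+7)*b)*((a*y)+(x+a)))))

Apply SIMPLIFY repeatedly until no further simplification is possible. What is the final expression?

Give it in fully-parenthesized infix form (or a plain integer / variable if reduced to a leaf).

Answer: (((3*((z*3)*48))+(19*z))+((((7+x)+(b*3))*(9+(z+9)))+(((z+7)*b)*((a*y)+(x+a)))))

Derivation:
Start: (((3*((z*3)*(6*8)))+((9+(1+9))*(z+(6*0))))+((((7+x)+(b*3))*((2+7)+(z+9)))+(((z+7)*b)*((a*y)+(x+a)))))
Step 1: at LLRR: (6*8) -> 48; overall: (((3*((z*3)*(6*8)))+((9+(1+9))*(z+(6*0))))+((((7+x)+(b*3))*((2+7)+(z+9)))+(((z+7)*b)*((a*y)+(x+a))))) -> (((3*((z*3)*48))+((9+(1+9))*(z+(6*0))))+((((7+x)+(b*3))*((2+7)+(z+9)))+(((z+7)*b)*((a*y)+(x+a)))))
Step 2: at LRLR: (1+9) -> 10; overall: (((3*((z*3)*48))+((9+(1+9))*(z+(6*0))))+((((7+x)+(b*3))*((2+7)+(z+9)))+(((z+7)*b)*((a*y)+(x+a))))) -> (((3*((z*3)*48))+((9+10)*(z+(6*0))))+((((7+x)+(b*3))*((2+7)+(z+9)))+(((z+7)*b)*((a*y)+(x+a)))))
Step 3: at LRL: (9+10) -> 19; overall: (((3*((z*3)*48))+((9+10)*(z+(6*0))))+((((7+x)+(b*3))*((2+7)+(z+9)))+(((z+7)*b)*((a*y)+(x+a))))) -> (((3*((z*3)*48))+(19*(z+(6*0))))+((((7+x)+(b*3))*((2+7)+(z+9)))+(((z+7)*b)*((a*y)+(x+a)))))
Step 4: at LRRR: (6*0) -> 0; overall: (((3*((z*3)*48))+(19*(z+(6*0))))+((((7+x)+(b*3))*((2+7)+(z+9)))+(((z+7)*b)*((a*y)+(x+a))))) -> (((3*((z*3)*48))+(19*(z+0)))+((((7+x)+(b*3))*((2+7)+(z+9)))+(((z+7)*b)*((a*y)+(x+a)))))
Step 5: at LRR: (z+0) -> z; overall: (((3*((z*3)*48))+(19*(z+0)))+((((7+x)+(b*3))*((2+7)+(z+9)))+(((z+7)*b)*((a*y)+(x+a))))) -> (((3*((z*3)*48))+(19*z))+((((7+x)+(b*3))*((2+7)+(z+9)))+(((z+7)*b)*((a*y)+(x+a)))))
Step 6: at RLRL: (2+7) -> 9; overall: (((3*((z*3)*48))+(19*z))+((((7+x)+(b*3))*((2+7)+(z+9)))+(((z+7)*b)*((a*y)+(x+a))))) -> (((3*((z*3)*48))+(19*z))+((((7+x)+(b*3))*(9+(z+9)))+(((z+7)*b)*((a*y)+(x+a)))))
Fixed point: (((3*((z*3)*48))+(19*z))+((((7+x)+(b*3))*(9+(z+9)))+(((z+7)*b)*((a*y)+(x+a)))))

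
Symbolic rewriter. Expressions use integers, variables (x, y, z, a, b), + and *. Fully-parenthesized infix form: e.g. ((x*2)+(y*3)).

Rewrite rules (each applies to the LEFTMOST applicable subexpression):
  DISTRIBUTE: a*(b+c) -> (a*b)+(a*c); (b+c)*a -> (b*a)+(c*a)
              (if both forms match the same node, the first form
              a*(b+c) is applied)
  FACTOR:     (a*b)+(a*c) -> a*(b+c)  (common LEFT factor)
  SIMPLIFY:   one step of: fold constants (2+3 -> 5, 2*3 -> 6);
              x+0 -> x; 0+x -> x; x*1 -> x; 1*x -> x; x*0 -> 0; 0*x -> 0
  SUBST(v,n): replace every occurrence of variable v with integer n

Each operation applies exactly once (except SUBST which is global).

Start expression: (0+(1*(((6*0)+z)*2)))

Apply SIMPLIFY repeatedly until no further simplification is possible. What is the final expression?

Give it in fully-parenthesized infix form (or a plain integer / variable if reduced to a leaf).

Start: (0+(1*(((6*0)+z)*2)))
Step 1: at root: (0+(1*(((6*0)+z)*2))) -> (1*(((6*0)+z)*2)); overall: (0+(1*(((6*0)+z)*2))) -> (1*(((6*0)+z)*2))
Step 2: at root: (1*(((6*0)+z)*2)) -> (((6*0)+z)*2); overall: (1*(((6*0)+z)*2)) -> (((6*0)+z)*2)
Step 3: at LL: (6*0) -> 0; overall: (((6*0)+z)*2) -> ((0+z)*2)
Step 4: at L: (0+z) -> z; overall: ((0+z)*2) -> (z*2)
Fixed point: (z*2)

Answer: (z*2)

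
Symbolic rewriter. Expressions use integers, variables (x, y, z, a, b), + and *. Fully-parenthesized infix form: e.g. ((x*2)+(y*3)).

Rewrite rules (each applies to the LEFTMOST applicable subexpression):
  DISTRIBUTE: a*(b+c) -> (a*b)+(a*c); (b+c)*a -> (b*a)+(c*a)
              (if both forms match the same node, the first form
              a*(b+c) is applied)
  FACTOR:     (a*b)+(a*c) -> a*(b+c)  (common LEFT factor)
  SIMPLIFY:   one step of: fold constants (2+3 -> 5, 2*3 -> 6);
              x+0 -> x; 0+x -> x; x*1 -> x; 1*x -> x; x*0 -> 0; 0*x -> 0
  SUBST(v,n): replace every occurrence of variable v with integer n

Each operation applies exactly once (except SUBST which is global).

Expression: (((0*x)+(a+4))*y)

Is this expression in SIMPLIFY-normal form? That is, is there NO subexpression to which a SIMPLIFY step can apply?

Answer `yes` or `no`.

Expression: (((0*x)+(a+4))*y)
Scanning for simplifiable subexpressions (pre-order)...
  at root: (((0*x)+(a+4))*y) (not simplifiable)
  at L: ((0*x)+(a+4)) (not simplifiable)
  at LL: (0*x) (SIMPLIFIABLE)
  at LR: (a+4) (not simplifiable)
Found simplifiable subexpr at path LL: (0*x)
One SIMPLIFY step would give: ((0+(a+4))*y)
-> NOT in normal form.

Answer: no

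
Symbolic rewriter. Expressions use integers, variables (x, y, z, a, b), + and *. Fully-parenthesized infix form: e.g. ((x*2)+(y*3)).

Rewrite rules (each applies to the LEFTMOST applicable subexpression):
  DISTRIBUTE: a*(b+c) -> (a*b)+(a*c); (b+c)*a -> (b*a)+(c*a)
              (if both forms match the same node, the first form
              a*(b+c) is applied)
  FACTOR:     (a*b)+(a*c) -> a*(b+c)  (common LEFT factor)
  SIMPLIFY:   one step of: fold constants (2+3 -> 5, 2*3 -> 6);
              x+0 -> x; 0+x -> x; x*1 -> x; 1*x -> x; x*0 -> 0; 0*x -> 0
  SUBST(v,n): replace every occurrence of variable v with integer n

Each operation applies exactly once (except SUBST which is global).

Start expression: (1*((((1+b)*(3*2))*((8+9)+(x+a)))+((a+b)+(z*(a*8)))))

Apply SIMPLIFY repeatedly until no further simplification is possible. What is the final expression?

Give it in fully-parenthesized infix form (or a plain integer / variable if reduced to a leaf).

Answer: ((((1+b)*6)*(17+(x+a)))+((a+b)+(z*(a*8))))

Derivation:
Start: (1*((((1+b)*(3*2))*((8+9)+(x+a)))+((a+b)+(z*(a*8)))))
Step 1: at root: (1*((((1+b)*(3*2))*((8+9)+(x+a)))+((a+b)+(z*(a*8))))) -> ((((1+b)*(3*2))*((8+9)+(x+a)))+((a+b)+(z*(a*8)))); overall: (1*((((1+b)*(3*2))*((8+9)+(x+a)))+((a+b)+(z*(a*8))))) -> ((((1+b)*(3*2))*((8+9)+(x+a)))+((a+b)+(z*(a*8))))
Step 2: at LLR: (3*2) -> 6; overall: ((((1+b)*(3*2))*((8+9)+(x+a)))+((a+b)+(z*(a*8)))) -> ((((1+b)*6)*((8+9)+(x+a)))+((a+b)+(z*(a*8))))
Step 3: at LRL: (8+9) -> 17; overall: ((((1+b)*6)*((8+9)+(x+a)))+((a+b)+(z*(a*8)))) -> ((((1+b)*6)*(17+(x+a)))+((a+b)+(z*(a*8))))
Fixed point: ((((1+b)*6)*(17+(x+a)))+((a+b)+(z*(a*8))))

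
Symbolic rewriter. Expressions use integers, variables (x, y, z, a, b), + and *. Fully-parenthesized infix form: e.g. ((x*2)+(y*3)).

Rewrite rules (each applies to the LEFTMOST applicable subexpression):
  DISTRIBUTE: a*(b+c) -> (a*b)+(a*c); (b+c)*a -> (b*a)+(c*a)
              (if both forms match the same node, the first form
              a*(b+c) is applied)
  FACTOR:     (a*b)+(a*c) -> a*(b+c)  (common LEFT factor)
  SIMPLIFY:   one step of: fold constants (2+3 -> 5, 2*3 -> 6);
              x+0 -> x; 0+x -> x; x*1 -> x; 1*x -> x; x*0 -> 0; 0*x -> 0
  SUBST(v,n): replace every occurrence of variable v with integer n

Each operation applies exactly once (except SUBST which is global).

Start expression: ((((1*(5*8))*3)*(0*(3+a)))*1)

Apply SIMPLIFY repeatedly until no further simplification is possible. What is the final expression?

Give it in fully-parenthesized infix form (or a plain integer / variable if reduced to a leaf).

Start: ((((1*(5*8))*3)*(0*(3+a)))*1)
Step 1: at root: ((((1*(5*8))*3)*(0*(3+a)))*1) -> (((1*(5*8))*3)*(0*(3+a))); overall: ((((1*(5*8))*3)*(0*(3+a)))*1) -> (((1*(5*8))*3)*(0*(3+a)))
Step 2: at LL: (1*(5*8)) -> (5*8); overall: (((1*(5*8))*3)*(0*(3+a))) -> (((5*8)*3)*(0*(3+a)))
Step 3: at LL: (5*8) -> 40; overall: (((5*8)*3)*(0*(3+a))) -> ((40*3)*(0*(3+a)))
Step 4: at L: (40*3) -> 120; overall: ((40*3)*(0*(3+a))) -> (120*(0*(3+a)))
Step 5: at R: (0*(3+a)) -> 0; overall: (120*(0*(3+a))) -> (120*0)
Step 6: at root: (120*0) -> 0; overall: (120*0) -> 0
Fixed point: 0

Answer: 0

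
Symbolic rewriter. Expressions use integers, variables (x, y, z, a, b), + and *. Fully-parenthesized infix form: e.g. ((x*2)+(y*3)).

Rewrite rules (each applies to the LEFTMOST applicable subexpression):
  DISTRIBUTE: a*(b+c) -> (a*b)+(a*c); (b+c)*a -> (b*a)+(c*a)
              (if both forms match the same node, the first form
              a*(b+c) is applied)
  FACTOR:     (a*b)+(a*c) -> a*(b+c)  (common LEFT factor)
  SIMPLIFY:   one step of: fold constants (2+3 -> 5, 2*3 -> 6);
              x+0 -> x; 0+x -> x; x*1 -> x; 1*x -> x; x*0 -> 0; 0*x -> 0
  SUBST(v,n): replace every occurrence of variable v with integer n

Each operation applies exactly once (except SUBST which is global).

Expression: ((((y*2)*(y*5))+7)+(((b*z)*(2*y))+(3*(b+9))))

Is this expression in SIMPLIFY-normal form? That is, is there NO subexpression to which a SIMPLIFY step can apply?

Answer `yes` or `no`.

Answer: yes

Derivation:
Expression: ((((y*2)*(y*5))+7)+(((b*z)*(2*y))+(3*(b+9))))
Scanning for simplifiable subexpressions (pre-order)...
  at root: ((((y*2)*(y*5))+7)+(((b*z)*(2*y))+(3*(b+9)))) (not simplifiable)
  at L: (((y*2)*(y*5))+7) (not simplifiable)
  at LL: ((y*2)*(y*5)) (not simplifiable)
  at LLL: (y*2) (not simplifiable)
  at LLR: (y*5) (not simplifiable)
  at R: (((b*z)*(2*y))+(3*(b+9))) (not simplifiable)
  at RL: ((b*z)*(2*y)) (not simplifiable)
  at RLL: (b*z) (not simplifiable)
  at RLR: (2*y) (not simplifiable)
  at RR: (3*(b+9)) (not simplifiable)
  at RRR: (b+9) (not simplifiable)
Result: no simplifiable subexpression found -> normal form.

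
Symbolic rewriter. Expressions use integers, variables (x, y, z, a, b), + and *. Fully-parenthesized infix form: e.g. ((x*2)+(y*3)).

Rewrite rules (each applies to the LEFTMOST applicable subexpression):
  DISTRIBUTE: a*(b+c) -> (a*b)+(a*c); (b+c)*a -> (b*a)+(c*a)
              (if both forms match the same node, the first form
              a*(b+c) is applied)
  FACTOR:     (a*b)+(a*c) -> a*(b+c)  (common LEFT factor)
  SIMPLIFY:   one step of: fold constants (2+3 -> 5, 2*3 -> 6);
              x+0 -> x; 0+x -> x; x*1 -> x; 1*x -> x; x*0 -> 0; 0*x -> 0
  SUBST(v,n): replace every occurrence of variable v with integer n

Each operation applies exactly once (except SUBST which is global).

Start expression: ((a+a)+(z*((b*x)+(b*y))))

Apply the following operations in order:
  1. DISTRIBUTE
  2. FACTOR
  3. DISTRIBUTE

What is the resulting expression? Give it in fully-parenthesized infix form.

Answer: ((a+a)+((z*(b*x))+(z*(b*y))))

Derivation:
Start: ((a+a)+(z*((b*x)+(b*y))))
Apply DISTRIBUTE at R (target: (z*((b*x)+(b*y)))): ((a+a)+(z*((b*x)+(b*y)))) -> ((a+a)+((z*(b*x))+(z*(b*y))))
Apply FACTOR at R (target: ((z*(b*x))+(z*(b*y)))): ((a+a)+((z*(b*x))+(z*(b*y)))) -> ((a+a)+(z*((b*x)+(b*y))))
Apply DISTRIBUTE at R (target: (z*((b*x)+(b*y)))): ((a+a)+(z*((b*x)+(b*y)))) -> ((a+a)+((z*(b*x))+(z*(b*y))))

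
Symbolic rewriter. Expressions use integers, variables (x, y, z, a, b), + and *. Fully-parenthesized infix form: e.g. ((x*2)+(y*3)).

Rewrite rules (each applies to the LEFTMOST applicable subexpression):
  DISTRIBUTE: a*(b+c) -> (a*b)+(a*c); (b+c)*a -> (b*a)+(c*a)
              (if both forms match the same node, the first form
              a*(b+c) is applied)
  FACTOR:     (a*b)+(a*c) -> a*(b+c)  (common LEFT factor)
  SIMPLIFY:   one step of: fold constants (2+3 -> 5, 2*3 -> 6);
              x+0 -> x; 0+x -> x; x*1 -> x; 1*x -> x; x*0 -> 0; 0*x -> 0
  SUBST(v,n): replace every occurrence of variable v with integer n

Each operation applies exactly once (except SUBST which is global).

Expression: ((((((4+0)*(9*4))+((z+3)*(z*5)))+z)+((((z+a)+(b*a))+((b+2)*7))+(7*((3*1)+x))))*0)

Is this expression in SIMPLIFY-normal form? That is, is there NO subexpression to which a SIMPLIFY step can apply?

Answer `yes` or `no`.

Answer: no

Derivation:
Expression: ((((((4+0)*(9*4))+((z+3)*(z*5)))+z)+((((z+a)+(b*a))+((b+2)*7))+(7*((3*1)+x))))*0)
Scanning for simplifiable subexpressions (pre-order)...
  at root: ((((((4+0)*(9*4))+((z+3)*(z*5)))+z)+((((z+a)+(b*a))+((b+2)*7))+(7*((3*1)+x))))*0) (SIMPLIFIABLE)
  at L: (((((4+0)*(9*4))+((z+3)*(z*5)))+z)+((((z+a)+(b*a))+((b+2)*7))+(7*((3*1)+x)))) (not simplifiable)
  at LL: ((((4+0)*(9*4))+((z+3)*(z*5)))+z) (not simplifiable)
  at LLL: (((4+0)*(9*4))+((z+3)*(z*5))) (not simplifiable)
  at LLLL: ((4+0)*(9*4)) (not simplifiable)
  at LLLLL: (4+0) (SIMPLIFIABLE)
  at LLLLR: (9*4) (SIMPLIFIABLE)
  at LLLR: ((z+3)*(z*5)) (not simplifiable)
  at LLLRL: (z+3) (not simplifiable)
  at LLLRR: (z*5) (not simplifiable)
  at LR: ((((z+a)+(b*a))+((b+2)*7))+(7*((3*1)+x))) (not simplifiable)
  at LRL: (((z+a)+(b*a))+((b+2)*7)) (not simplifiable)
  at LRLL: ((z+a)+(b*a)) (not simplifiable)
  at LRLLL: (z+a) (not simplifiable)
  at LRLLR: (b*a) (not simplifiable)
  at LRLR: ((b+2)*7) (not simplifiable)
  at LRLRL: (b+2) (not simplifiable)
  at LRR: (7*((3*1)+x)) (not simplifiable)
  at LRRR: ((3*1)+x) (not simplifiable)
  at LRRRL: (3*1) (SIMPLIFIABLE)
Found simplifiable subexpr at path root: ((((((4+0)*(9*4))+((z+3)*(z*5)))+z)+((((z+a)+(b*a))+((b+2)*7))+(7*((3*1)+x))))*0)
One SIMPLIFY step would give: 0
-> NOT in normal form.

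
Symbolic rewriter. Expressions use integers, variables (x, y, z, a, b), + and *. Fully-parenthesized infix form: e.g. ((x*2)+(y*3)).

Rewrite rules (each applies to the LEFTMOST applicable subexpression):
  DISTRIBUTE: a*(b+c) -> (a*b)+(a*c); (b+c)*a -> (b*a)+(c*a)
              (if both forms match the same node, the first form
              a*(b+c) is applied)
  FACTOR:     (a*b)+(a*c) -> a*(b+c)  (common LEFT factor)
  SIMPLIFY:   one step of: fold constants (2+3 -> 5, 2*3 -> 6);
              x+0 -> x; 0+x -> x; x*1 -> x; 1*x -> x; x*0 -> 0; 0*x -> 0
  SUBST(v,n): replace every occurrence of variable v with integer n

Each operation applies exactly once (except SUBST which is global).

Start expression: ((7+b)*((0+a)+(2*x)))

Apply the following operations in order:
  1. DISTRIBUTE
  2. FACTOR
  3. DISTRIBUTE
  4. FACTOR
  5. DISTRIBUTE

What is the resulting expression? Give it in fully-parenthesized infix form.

Answer: (((7+b)*(0+a))+((7+b)*(2*x)))

Derivation:
Start: ((7+b)*((0+a)+(2*x)))
Apply DISTRIBUTE at root (target: ((7+b)*((0+a)+(2*x)))): ((7+b)*((0+a)+(2*x))) -> (((7+b)*(0+a))+((7+b)*(2*x)))
Apply FACTOR at root (target: (((7+b)*(0+a))+((7+b)*(2*x)))): (((7+b)*(0+a))+((7+b)*(2*x))) -> ((7+b)*((0+a)+(2*x)))
Apply DISTRIBUTE at root (target: ((7+b)*((0+a)+(2*x)))): ((7+b)*((0+a)+(2*x))) -> (((7+b)*(0+a))+((7+b)*(2*x)))
Apply FACTOR at root (target: (((7+b)*(0+a))+((7+b)*(2*x)))): (((7+b)*(0+a))+((7+b)*(2*x))) -> ((7+b)*((0+a)+(2*x)))
Apply DISTRIBUTE at root (target: ((7+b)*((0+a)+(2*x)))): ((7+b)*((0+a)+(2*x))) -> (((7+b)*(0+a))+((7+b)*(2*x)))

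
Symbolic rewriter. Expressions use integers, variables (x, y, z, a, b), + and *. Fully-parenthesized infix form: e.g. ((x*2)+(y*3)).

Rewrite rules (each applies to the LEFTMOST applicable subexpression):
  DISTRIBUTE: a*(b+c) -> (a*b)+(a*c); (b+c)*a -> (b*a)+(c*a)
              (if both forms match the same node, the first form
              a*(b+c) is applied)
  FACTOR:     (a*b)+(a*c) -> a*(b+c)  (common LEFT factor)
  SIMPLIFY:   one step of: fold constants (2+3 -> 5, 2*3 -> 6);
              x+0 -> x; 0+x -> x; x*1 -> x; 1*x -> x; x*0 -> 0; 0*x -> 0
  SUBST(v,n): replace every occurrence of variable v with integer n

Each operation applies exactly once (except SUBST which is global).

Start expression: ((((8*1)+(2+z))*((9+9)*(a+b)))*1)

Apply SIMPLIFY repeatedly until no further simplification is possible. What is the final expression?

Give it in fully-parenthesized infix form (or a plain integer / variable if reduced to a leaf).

Answer: ((8+(2+z))*(18*(a+b)))

Derivation:
Start: ((((8*1)+(2+z))*((9+9)*(a+b)))*1)
Step 1: at root: ((((8*1)+(2+z))*((9+9)*(a+b)))*1) -> (((8*1)+(2+z))*((9+9)*(a+b))); overall: ((((8*1)+(2+z))*((9+9)*(a+b)))*1) -> (((8*1)+(2+z))*((9+9)*(a+b)))
Step 2: at LL: (8*1) -> 8; overall: (((8*1)+(2+z))*((9+9)*(a+b))) -> ((8+(2+z))*((9+9)*(a+b)))
Step 3: at RL: (9+9) -> 18; overall: ((8+(2+z))*((9+9)*(a+b))) -> ((8+(2+z))*(18*(a+b)))
Fixed point: ((8+(2+z))*(18*(a+b)))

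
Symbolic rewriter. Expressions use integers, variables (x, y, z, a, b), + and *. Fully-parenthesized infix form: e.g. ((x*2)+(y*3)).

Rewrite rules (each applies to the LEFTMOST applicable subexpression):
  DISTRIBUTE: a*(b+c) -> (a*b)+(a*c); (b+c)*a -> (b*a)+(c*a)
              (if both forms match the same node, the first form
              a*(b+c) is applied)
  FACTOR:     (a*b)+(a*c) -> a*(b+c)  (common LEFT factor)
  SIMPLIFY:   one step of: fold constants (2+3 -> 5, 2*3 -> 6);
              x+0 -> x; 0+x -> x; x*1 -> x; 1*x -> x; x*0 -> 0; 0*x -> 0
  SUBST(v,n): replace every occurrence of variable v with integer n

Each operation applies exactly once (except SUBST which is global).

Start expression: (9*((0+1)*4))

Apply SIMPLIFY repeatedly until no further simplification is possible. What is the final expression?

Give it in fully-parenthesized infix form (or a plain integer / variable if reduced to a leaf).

Answer: 36

Derivation:
Start: (9*((0+1)*4))
Step 1: at RL: (0+1) -> 1; overall: (9*((0+1)*4)) -> (9*(1*4))
Step 2: at R: (1*4) -> 4; overall: (9*(1*4)) -> (9*4)
Step 3: at root: (9*4) -> 36; overall: (9*4) -> 36
Fixed point: 36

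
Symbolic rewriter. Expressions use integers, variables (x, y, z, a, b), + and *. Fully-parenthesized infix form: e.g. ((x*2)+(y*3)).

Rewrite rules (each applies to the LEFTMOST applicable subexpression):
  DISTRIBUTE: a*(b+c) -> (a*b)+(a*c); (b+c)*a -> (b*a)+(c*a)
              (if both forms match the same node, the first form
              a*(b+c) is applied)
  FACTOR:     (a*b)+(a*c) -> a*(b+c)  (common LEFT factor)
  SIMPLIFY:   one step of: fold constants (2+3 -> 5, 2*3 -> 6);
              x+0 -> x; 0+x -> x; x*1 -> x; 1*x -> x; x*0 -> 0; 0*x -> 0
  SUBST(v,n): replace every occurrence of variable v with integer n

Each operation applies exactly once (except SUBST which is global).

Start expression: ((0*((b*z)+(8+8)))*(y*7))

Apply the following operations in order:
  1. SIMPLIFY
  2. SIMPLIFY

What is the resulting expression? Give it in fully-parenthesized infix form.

Answer: 0

Derivation:
Start: ((0*((b*z)+(8+8)))*(y*7))
Apply SIMPLIFY at L (target: (0*((b*z)+(8+8)))): ((0*((b*z)+(8+8)))*(y*7)) -> (0*(y*7))
Apply SIMPLIFY at root (target: (0*(y*7))): (0*(y*7)) -> 0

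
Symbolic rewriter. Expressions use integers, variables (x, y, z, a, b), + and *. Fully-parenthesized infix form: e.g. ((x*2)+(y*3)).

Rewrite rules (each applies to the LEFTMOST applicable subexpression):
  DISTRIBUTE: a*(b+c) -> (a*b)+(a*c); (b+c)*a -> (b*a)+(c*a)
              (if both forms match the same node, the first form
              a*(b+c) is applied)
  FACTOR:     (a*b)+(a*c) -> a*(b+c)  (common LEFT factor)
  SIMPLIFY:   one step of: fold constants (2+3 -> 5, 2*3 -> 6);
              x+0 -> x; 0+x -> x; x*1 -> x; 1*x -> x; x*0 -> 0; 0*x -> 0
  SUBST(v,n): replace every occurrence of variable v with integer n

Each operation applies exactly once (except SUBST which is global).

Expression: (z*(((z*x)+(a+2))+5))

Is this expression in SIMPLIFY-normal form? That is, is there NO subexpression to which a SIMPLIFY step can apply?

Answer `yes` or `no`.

Expression: (z*(((z*x)+(a+2))+5))
Scanning for simplifiable subexpressions (pre-order)...
  at root: (z*(((z*x)+(a+2))+5)) (not simplifiable)
  at R: (((z*x)+(a+2))+5) (not simplifiable)
  at RL: ((z*x)+(a+2)) (not simplifiable)
  at RLL: (z*x) (not simplifiable)
  at RLR: (a+2) (not simplifiable)
Result: no simplifiable subexpression found -> normal form.

Answer: yes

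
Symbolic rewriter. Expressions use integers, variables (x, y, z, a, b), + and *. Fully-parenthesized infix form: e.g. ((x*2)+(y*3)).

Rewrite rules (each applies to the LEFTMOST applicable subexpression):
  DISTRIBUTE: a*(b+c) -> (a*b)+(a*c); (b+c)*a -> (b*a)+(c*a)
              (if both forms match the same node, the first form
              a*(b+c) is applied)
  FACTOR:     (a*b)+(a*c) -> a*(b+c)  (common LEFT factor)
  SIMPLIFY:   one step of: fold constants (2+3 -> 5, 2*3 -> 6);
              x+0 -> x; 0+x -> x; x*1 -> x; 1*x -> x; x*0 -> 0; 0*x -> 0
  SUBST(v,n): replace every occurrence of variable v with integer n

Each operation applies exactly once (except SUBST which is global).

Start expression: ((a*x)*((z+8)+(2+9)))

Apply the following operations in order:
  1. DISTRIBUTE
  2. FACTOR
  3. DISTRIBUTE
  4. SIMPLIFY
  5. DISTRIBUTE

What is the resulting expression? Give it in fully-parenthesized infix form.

Start: ((a*x)*((z+8)+(2+9)))
Apply DISTRIBUTE at root (target: ((a*x)*((z+8)+(2+9)))): ((a*x)*((z+8)+(2+9))) -> (((a*x)*(z+8))+((a*x)*(2+9)))
Apply FACTOR at root (target: (((a*x)*(z+8))+((a*x)*(2+9)))): (((a*x)*(z+8))+((a*x)*(2+9))) -> ((a*x)*((z+8)+(2+9)))
Apply DISTRIBUTE at root (target: ((a*x)*((z+8)+(2+9)))): ((a*x)*((z+8)+(2+9))) -> (((a*x)*(z+8))+((a*x)*(2+9)))
Apply SIMPLIFY at RR (target: (2+9)): (((a*x)*(z+8))+((a*x)*(2+9))) -> (((a*x)*(z+8))+((a*x)*11))
Apply DISTRIBUTE at L (target: ((a*x)*(z+8))): (((a*x)*(z+8))+((a*x)*11)) -> ((((a*x)*z)+((a*x)*8))+((a*x)*11))

Answer: ((((a*x)*z)+((a*x)*8))+((a*x)*11))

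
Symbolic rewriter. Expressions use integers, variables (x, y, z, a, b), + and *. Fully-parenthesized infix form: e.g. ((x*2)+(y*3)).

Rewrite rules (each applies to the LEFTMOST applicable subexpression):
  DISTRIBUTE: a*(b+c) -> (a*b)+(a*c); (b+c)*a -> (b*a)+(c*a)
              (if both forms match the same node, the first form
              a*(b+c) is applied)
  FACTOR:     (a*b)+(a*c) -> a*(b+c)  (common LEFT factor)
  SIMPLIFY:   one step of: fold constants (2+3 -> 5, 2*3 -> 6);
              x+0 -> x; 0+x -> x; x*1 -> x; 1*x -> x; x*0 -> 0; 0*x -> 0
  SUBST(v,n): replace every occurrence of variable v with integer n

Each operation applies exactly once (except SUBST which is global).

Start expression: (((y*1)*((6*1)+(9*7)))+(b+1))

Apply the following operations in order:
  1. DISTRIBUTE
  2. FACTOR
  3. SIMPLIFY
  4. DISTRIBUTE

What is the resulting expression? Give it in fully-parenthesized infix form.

Answer: (((y*(6*1))+(y*(9*7)))+(b+1))

Derivation:
Start: (((y*1)*((6*1)+(9*7)))+(b+1))
Apply DISTRIBUTE at L (target: ((y*1)*((6*1)+(9*7)))): (((y*1)*((6*1)+(9*7)))+(b+1)) -> ((((y*1)*(6*1))+((y*1)*(9*7)))+(b+1))
Apply FACTOR at L (target: (((y*1)*(6*1))+((y*1)*(9*7)))): ((((y*1)*(6*1))+((y*1)*(9*7)))+(b+1)) -> (((y*1)*((6*1)+(9*7)))+(b+1))
Apply SIMPLIFY at LL (target: (y*1)): (((y*1)*((6*1)+(9*7)))+(b+1)) -> ((y*((6*1)+(9*7)))+(b+1))
Apply DISTRIBUTE at L (target: (y*((6*1)+(9*7)))): ((y*((6*1)+(9*7)))+(b+1)) -> (((y*(6*1))+(y*(9*7)))+(b+1))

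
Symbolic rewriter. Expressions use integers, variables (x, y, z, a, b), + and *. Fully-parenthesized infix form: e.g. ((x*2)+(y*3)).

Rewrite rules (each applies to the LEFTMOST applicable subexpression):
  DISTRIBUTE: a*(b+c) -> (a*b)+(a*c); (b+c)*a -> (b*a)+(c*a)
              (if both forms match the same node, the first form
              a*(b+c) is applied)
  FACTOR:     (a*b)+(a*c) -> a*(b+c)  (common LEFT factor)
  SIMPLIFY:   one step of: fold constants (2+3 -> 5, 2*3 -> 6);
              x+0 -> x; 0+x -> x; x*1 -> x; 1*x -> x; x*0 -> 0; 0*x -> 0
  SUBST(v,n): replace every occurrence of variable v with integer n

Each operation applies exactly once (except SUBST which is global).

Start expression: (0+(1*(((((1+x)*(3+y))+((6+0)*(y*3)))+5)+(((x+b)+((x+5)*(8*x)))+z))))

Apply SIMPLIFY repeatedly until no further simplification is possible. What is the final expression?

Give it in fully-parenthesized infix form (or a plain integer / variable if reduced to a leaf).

Start: (0+(1*(((((1+x)*(3+y))+((6+0)*(y*3)))+5)+(((x+b)+((x+5)*(8*x)))+z))))
Step 1: at root: (0+(1*(((((1+x)*(3+y))+((6+0)*(y*3)))+5)+(((x+b)+((x+5)*(8*x)))+z)))) -> (1*(((((1+x)*(3+y))+((6+0)*(y*3)))+5)+(((x+b)+((x+5)*(8*x)))+z))); overall: (0+(1*(((((1+x)*(3+y))+((6+0)*(y*3)))+5)+(((x+b)+((x+5)*(8*x)))+z)))) -> (1*(((((1+x)*(3+y))+((6+0)*(y*3)))+5)+(((x+b)+((x+5)*(8*x)))+z)))
Step 2: at root: (1*(((((1+x)*(3+y))+((6+0)*(y*3)))+5)+(((x+b)+((x+5)*(8*x)))+z))) -> (((((1+x)*(3+y))+((6+0)*(y*3)))+5)+(((x+b)+((x+5)*(8*x)))+z)); overall: (1*(((((1+x)*(3+y))+((6+0)*(y*3)))+5)+(((x+b)+((x+5)*(8*x)))+z))) -> (((((1+x)*(3+y))+((6+0)*(y*3)))+5)+(((x+b)+((x+5)*(8*x)))+z))
Step 3: at LLRL: (6+0) -> 6; overall: (((((1+x)*(3+y))+((6+0)*(y*3)))+5)+(((x+b)+((x+5)*(8*x)))+z)) -> (((((1+x)*(3+y))+(6*(y*3)))+5)+(((x+b)+((x+5)*(8*x)))+z))
Fixed point: (((((1+x)*(3+y))+(6*(y*3)))+5)+(((x+b)+((x+5)*(8*x)))+z))

Answer: (((((1+x)*(3+y))+(6*(y*3)))+5)+(((x+b)+((x+5)*(8*x)))+z))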